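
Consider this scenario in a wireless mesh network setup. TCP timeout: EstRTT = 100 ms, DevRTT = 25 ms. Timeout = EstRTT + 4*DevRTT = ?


Given: EstRTT = 100 ms, DevRTT = 25 ms
Timeout = EstRTT + 4 * DevRTT
4 * DevRTT = 4 * 25 = 100
Timeout = 100 + 100 = 200 ms

200


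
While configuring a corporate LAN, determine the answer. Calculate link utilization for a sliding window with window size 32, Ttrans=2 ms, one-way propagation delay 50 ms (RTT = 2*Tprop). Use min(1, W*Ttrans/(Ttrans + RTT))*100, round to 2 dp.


Given: W = 32, Ttrans = 2 ms, RTT = 100 ms (= 2 * Tprop, Tprop = 50 ms)
Cycle time = Ttrans + RTT = 2 + 100 = 102 ms (first packet sent until its ACK returns)
W * Ttrans = 32 * 2 = 64 ms of sending per cycle
W * Ttrans / (Ttrans + RTT) = 64 / 102 = 0.627451
U = min(1, 0.627451) = 0.627451
U% = 62.75%

62.75


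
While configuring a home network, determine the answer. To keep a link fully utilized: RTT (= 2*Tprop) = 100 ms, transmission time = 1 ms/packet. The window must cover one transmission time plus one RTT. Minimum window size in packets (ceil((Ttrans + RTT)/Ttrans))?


Given: Ttrans = 1 ms, RTT = 100 ms (= 2 * Tprop, Tprop = 50 ms)
Time until first ACK returns = Ttrans + RTT = 1 + 100 = 101 ms
Need W * Ttrans >= Ttrans + RTT  ->  W >= (Ttrans + RTT) / Ttrans
(Ttrans + RTT) / Ttrans = 101 / 1 = 101
W_min = ceil(101) = 101

101


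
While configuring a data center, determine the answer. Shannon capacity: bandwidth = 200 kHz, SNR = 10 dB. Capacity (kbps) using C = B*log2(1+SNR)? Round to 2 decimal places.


Given: B = 200 kHz, SNR = 10 dB
SNR linear = 10^(10/10) = 10
1 + SNR = 11
log2(11) = 3.4594316186
C = 200 * 1000 * 3.4594316186 = 691886.3237 bps
C = 691.886324 kbps -> 691.89 kbps (2 dp)

691.89


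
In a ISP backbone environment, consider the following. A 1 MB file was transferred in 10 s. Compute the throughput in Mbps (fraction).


Given: file = 1 MB, time = 10 s
File in Mb = 1 * 8 = 8 Mb
Throughput = 8 / 10 Mbps
Throughput = 4/5 Mbps

4/5


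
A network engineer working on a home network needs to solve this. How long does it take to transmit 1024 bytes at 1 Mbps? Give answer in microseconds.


Given: packet = 1024 bytes, bandwidth = 1 Mbps
Packet in bits = 1024 * 8 = 8192 bits
Bandwidth = 1 * 10^6 = 1000000 bps
Time = 8192 / 1000000 seconds
Time in us = 8192 * 10^6 / 1000000 = 8192

8192


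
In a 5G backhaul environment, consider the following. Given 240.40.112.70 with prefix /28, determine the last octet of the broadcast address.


Given: IP = 240.40.112.70, prefix = /28
Host bits = 32 - 28 = 4
Network last octet = 70 AND mask = 64
Host part size = 2^4 - 1 = 15
Broadcast last octet = 64 OR 15 = 79

79


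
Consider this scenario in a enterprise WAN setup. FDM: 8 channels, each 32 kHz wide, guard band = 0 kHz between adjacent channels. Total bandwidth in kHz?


Given: 8 channels, 32 kHz each, guard = 0 kHz
Channel bandwidth = 8 * 32 = 256 kHz
Guard bands = 7 gaps * 0 kHz = 0 kHz
Total = 256 + 0 = 256 kHz

256


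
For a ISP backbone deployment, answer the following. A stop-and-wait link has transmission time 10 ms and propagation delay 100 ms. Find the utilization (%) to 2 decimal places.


Given: Ttrans = 10 ms, Tprop = 100 ms
RTT = 2 * Tprop = 2 * 100 = 200 ms
U = Ttrans / (Ttrans + RTT)
U = 10 / (10 + 200)
U = 10 / 210 = 0.047619
U% = 4.76%

4.76


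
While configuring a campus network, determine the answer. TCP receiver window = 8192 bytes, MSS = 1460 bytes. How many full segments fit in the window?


Given: RWND = 8192 bytes, MSS = 1460 bytes
Full segments = floor(RWND / MSS)
Full segments = floor(8192 / 1460)
Full segments = floor(5.611) = 5

5


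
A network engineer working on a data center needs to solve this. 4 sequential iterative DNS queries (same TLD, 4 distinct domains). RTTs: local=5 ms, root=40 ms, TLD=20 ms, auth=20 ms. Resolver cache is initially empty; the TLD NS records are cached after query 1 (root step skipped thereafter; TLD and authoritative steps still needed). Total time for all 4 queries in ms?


Lookup 1 (cold cache): local + root + TLD + auth = 5 + 40 + 20 + 20 = 85 ms
Lookups 2..4 (TLD NS cached -> skip root; new domain -> still ask TLD and auth): local + TLD + auth = 5 + 20 + 20 = 45 ms each
Remaining 3 lookups: 3 * 45 = 135 ms
Total = 85 + 135 = 220 ms

220


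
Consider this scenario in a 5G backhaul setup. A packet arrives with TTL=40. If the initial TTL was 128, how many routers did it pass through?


Given: initial TTL = 128, received TTL = 40
Hops = initial TTL - received TTL
Hops = 128 - 40 = 88

88


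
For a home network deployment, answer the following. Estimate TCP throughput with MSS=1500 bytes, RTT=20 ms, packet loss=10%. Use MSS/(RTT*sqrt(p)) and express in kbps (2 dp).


Given: MSS = 1500 bytes, RTT = 20 ms, loss = 10%
RTT in seconds = 20 / 1000 = 0.02
Loss rate = 10% = 0.1
sqrt(loss) = sqrt(0.1) = 0.316227766017
Throughput (bytes/s) = 1500 / (0.02 * 0.316227766017) = 237170.8245
Throughput (kbps) = 237170.8245 * 8 / 1000 = 1897.366596 -> 1897.37 kbps (2 dp)

1897.37


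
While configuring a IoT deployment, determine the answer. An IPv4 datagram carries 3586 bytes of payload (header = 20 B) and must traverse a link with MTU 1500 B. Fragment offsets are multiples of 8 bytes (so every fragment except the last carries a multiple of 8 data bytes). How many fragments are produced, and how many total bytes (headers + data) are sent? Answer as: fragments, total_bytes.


Max data per non-final fragment = floor((MTU - header)/8)*8 = floor((1500 - 20)/8)*8 = floor(1480/8)*8 = 1480 B
Final fragment needs no 8-byte alignment: it can carry up to MTU - header = 1480 B
Non-final fragments needed = ceil((payload - 1480) / 1480) = ceil(2106/1480) = ceil(1.4230) = 2
Number of fragments = 2 + 1 = 3
Fragment sizes (data): 2 * 1480 B + 626 B (last, 626 <= 1480 OK)
Total bytes sent = payload + n_frags * header = 3586 + 3*20 = 3586 + 60 = 3646 B

3, 3646


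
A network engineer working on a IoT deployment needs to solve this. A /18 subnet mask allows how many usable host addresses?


Given: subnet mask /18
Host bits = 32 - 18 = 14
Total addresses = 2^14 = 16384
Usable hosts = 16384 - 2 (network + broadcast) = 16382

16382


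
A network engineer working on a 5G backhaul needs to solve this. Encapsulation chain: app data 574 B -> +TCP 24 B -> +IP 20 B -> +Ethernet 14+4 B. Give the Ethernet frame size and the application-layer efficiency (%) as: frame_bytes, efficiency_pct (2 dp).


TCP segment = 574 + 24 = 598 B
IP packet = 598 + 20 = 618 B
Ethernet frame = 618 + 14 + 4 = 636 B
Efficiency = app / frame = 574 / 636 = 0.902516 = 90.2516% -> 90.25% (2 dp)

636, 90.25


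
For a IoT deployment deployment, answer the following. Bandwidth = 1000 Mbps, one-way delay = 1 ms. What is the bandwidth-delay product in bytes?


Given: bandwidth = 1000 Mbps, delay = 1 ms
BDP in bits = 1000 * 10^6 * 1 / 1000
BDP in bits = 1000000
BDP in bytes = 1000000 / 8 = 125000

125000


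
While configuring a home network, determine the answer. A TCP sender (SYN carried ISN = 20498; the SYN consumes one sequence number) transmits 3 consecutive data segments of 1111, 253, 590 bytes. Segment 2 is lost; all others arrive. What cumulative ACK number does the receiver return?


SYN uses sequence number 20498; first data byte = ISN + 1 = 20499.
Segment 1: SEQ = 20499, len = 1111 B, covers [20499, 21609]
Segment 2: SEQ = 21610, len = 253 B, covers [21610, 21862] [LOST]
Segment 3: SEQ = 21863, len = 590 B, covers [21863, 22452]
In-order data received: bytes [20499, 21609] (segments 1..1).
Segment 2 missing -> gap begins at byte 21610; later segments buffered out of order.
Cumulative ACK = next expected in-order byte = 20499 + 1111 = 21610

21610


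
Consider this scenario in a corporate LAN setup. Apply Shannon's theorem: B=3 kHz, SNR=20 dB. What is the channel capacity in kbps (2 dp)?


Given: B = 3 kHz, SNR = 20 dB
SNR linear = 10^(20/10) = 100
1 + SNR = 101
log2(101) = 6.6582114828
C = 3 * 1000 * 6.6582114828 = 19974.6344 bps
C = 19.974634 kbps -> 19.97 kbps (2 dp)

19.97


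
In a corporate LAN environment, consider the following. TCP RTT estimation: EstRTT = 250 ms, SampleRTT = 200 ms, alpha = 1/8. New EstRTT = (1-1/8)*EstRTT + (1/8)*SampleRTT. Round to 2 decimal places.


Given: EstRTT = 250 ms, SampleRTT = 200 ms, alpha = 1/8
New EstRTT = (1 - alpha) * EstRTT + alpha * SampleRTT
(7/8) * 250 = 218.75
(1/8) * 200 = 25
New EstRTT = 218.75 + 25 = 243.75 ms -> 243.75 ms (2 dp)

243.75


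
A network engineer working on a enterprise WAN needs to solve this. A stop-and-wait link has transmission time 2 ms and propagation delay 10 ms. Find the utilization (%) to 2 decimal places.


Given: Ttrans = 2 ms, Tprop = 10 ms
RTT = 2 * Tprop = 2 * 10 = 20 ms
U = Ttrans / (Ttrans + RTT)
U = 2 / (2 + 20)
U = 2 / 22 = 0.090909
U% = 9.09%

9.09


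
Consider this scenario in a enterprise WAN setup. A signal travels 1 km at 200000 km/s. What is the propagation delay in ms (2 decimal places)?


Given: distance = 1 km, speed = 200000 km/s
Delay = distance / speed = 1 / 200000 seconds
Delay in ms = 1 * 1000 / 200000
Delay = 0.0050 ms
Rounded to 2 dp = 0.01 ms

0.01


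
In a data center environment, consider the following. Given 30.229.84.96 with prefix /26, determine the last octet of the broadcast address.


Given: IP = 30.229.84.96, prefix = /26
Host bits = 32 - 26 = 6
Network last octet = 96 AND mask = 64
Host part size = 2^6 - 1 = 63
Broadcast last octet = 64 OR 63 = 127

127


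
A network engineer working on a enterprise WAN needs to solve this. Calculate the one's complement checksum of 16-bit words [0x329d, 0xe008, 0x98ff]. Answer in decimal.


Given words: [0x329d, 0xe008, 0x98ff]
Step 1: Sum all words
Raw sum = 12957 + 57352 + 39167 = 109476
Step 2: Fold carry: (43940 + 1) = 43941
One's complement = ~43941 & 0xFFFF = 21594

21594


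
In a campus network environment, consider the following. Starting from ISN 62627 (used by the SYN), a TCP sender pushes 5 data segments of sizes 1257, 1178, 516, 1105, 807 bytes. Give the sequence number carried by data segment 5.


The SYN occupies sequence number ISN = 62627, so the first data byte is ISN + 1 = 62628.
SEQ of data segment i = (ISN + 1) + sum of payload sizes of segments 1..i-1.
Segment 1: SEQ = 62628, payload = 1257 bytes
Segment 2: SEQ = 63885, payload = 1178 bytes
Segment 3: SEQ = 65063, payload = 516 bytes
Segment 4: SEQ = 65579, payload = 1105 bytes
Segment 5: SEQ = 66684, payload = 807 bytes
SEQ of segment 5 = 62628 + 1257 + 1178 + 516 + 1105 = 66684

66684


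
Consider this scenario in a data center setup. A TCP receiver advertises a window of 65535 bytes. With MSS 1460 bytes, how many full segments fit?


Given: RWND = 65535 bytes, MSS = 1460 bytes
Full segments = floor(RWND / MSS)
Full segments = floor(65535 / 1460)
Full segments = floor(44.887) = 44

44


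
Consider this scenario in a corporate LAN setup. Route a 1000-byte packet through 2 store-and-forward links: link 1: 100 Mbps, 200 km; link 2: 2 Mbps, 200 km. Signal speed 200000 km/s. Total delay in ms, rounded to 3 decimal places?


Packet = 1000 bytes = 8000 bits. Store-and-forward: sum (t_trans + t_prop) per link.
Link 1: t_trans = 8000/(100*10^6) s = 0.0800 ms; t_prop = 200/200000 s = 1.0000 ms; subtotal = 1.0800 ms
Link 2: t_trans = 8000/(2*10^6) s = 4.0000 ms; t_prop = 200/200000 s = 1.0000 ms; subtotal = 5.0000 ms
End-to-end = 1.0800 + 5.0000 = 6.0800 ms -> 6.080 ms (3 dp)

6.080


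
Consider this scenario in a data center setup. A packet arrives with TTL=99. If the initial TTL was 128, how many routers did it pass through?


Given: initial TTL = 128, received TTL = 99
Hops = initial TTL - received TTL
Hops = 128 - 99 = 29

29


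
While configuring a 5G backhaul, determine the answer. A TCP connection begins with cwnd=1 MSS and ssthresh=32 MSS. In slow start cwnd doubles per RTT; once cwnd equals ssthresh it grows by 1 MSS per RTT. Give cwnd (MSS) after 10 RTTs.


RTT 0: cwnd = 1 MSS (initial)
RTT 1: cwnd = 2 MSS (slow start, doubled)
RTT 2: cwnd = 4 MSS (slow start, doubled)
RTT 3: cwnd = 8 MSS (slow start, doubled)
RTT 4: cwnd = 16 MSS (slow start, doubled)
RTT 5: cwnd = 32 MSS (slow start, doubled)
RTT 6: cwnd = 33 MSS (congestion avoidance, +1)
RTT 7: cwnd = 34 MSS (congestion avoidance, +1)
RTT 8: cwnd = 35 MSS (congestion avoidance, +1)
RTT 9: cwnd = 36 MSS (congestion avoidance, +1)
RTT 10: cwnd = 37 MSS (congestion avoidance, +1)

37


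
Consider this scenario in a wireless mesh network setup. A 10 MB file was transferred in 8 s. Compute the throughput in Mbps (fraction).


Given: file = 10 MB, time = 8 s
File in Mb = 10 * 8 = 80 Mb
Throughput = 80 / 8 Mbps
Throughput = 10 Mbps

10


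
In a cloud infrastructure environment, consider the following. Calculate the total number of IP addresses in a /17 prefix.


Given: CIDR prefix /17
Host bits = 32 - 17 = 15
Total addresses = 2^15 = 32768

32768


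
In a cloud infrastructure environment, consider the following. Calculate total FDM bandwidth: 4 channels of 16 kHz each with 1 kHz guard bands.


Given: 4 channels, 16 kHz each, guard = 1 kHz
Channel bandwidth = 4 * 16 = 64 kHz
Guard bands = 3 gaps * 1 kHz = 3 kHz
Total = 64 + 3 = 67 kHz

67


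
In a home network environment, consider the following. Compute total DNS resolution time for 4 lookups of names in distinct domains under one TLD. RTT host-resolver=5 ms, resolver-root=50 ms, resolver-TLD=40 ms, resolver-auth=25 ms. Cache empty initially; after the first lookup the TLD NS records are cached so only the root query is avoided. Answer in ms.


Lookup 1 (cold cache): local + root + TLD + auth = 5 + 50 + 40 + 25 = 120 ms
Lookups 2..4 (TLD NS cached -> skip root; new domain -> still ask TLD and auth): local + TLD + auth = 5 + 40 + 25 = 70 ms each
Remaining 3 lookups: 3 * 70 = 210 ms
Total = 120 + 210 = 330 ms

330


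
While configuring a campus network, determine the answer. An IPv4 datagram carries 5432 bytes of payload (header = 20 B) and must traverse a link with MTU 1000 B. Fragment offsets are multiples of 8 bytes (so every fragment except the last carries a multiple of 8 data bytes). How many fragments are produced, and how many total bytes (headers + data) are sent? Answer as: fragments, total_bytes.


Max data per non-final fragment = floor((MTU - header)/8)*8 = floor((1000 - 20)/8)*8 = floor(980/8)*8 = 976 B
Final fragment needs no 8-byte alignment: it can carry up to MTU - header = 980 B
Non-final fragments needed = ceil((payload - 980) / 976) = ceil(4452/976) = ceil(4.5615) = 5
Number of fragments = 5 + 1 = 6
Fragment sizes (data): 5 * 976 B + 552 B (last, 552 <= 980 OK)
Total bytes sent = payload + n_frags * header = 5432 + 6*20 = 5432 + 120 = 5552 B

6, 5552


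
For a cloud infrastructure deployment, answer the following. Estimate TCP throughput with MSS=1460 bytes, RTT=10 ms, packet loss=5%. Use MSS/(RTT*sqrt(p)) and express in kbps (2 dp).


Given: MSS = 1460 bytes, RTT = 10 ms, loss = 5%
RTT in seconds = 10 / 1000 = 0.01
Loss rate = 5% = 0.05
sqrt(loss) = sqrt(0.05) = 0.223606797750
Throughput (bytes/s) = 1460 / (0.01 * 0.223606797750) = 652931.8494
Throughput (kbps) = 652931.8494 * 8 / 1000 = 5223.454795 -> 5223.45 kbps (2 dp)

5223.45


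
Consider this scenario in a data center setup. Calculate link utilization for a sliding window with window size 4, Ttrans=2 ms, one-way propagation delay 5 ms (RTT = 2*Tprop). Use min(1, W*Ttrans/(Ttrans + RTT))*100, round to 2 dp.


Given: W = 4, Ttrans = 2 ms, RTT = 10 ms (= 2 * Tprop, Tprop = 5 ms)
Cycle time = Ttrans + RTT = 2 + 10 = 12 ms (first packet sent until its ACK returns)
W * Ttrans = 4 * 2 = 8 ms of sending per cycle
W * Ttrans / (Ttrans + RTT) = 8 / 12 = 0.666667
U = min(1, 0.666667) = 0.666667
U% = 66.67%

66.67


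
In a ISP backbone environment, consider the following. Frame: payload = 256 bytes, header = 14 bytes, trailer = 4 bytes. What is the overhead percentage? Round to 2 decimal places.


Given: payload = 256 B, header = 14 B, trailer = 4 B
Overhead bytes = header + trailer = 14 + 4 = 18
Total frame = payload + overhead = 256 + 18 = 274
Overhead % = 18 / 274 * 100 = 6.5693% -> 6.57% (2 dp)

6.57


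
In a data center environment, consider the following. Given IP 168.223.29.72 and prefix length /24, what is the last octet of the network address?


Given: IP = 168.223.29.72, prefix = /24
Subnet mask = 255.255.255.0
Last octet of IP: 72
Last octet of mask: 0
Network last octet = 72 AND 0 = 0

0


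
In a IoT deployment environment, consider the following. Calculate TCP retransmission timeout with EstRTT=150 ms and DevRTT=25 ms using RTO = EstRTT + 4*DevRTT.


Given: EstRTT = 150 ms, DevRTT = 25 ms
Timeout = EstRTT + 4 * DevRTT
4 * DevRTT = 4 * 25 = 100
Timeout = 150 + 100 = 250 ms

250


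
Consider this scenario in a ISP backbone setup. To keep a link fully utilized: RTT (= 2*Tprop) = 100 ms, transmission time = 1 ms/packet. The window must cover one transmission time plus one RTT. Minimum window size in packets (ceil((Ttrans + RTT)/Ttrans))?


Given: Ttrans = 1 ms, RTT = 100 ms (= 2 * Tprop, Tprop = 50 ms)
Time until first ACK returns = Ttrans + RTT = 1 + 100 = 101 ms
Need W * Ttrans >= Ttrans + RTT  ->  W >= (Ttrans + RTT) / Ttrans
(Ttrans + RTT) / Ttrans = 101 / 1 = 101
W_min = ceil(101) = 101

101


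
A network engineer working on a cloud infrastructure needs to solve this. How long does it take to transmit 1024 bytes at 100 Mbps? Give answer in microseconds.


Given: packet = 1024 bytes, bandwidth = 100 Mbps
Packet in bits = 1024 * 8 = 8192 bits
Bandwidth = 100 * 10^6 = 100000000 bps
Time = 8192 / 100000000 seconds
Time in us = 8192 * 10^6 / 100000000 = 81.92

81.92


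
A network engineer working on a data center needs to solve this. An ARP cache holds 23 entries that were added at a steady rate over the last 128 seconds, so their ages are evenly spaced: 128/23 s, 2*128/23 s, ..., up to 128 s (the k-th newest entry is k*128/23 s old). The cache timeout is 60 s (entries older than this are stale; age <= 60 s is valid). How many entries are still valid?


Ages are k * 128/23 s for k = 1..23 (spacing = 5.5652 s).
Entry k is valid iff k * 128/23 <= 60 iff k <= 23 * 60 / 128 = 10.7812
n_valid = floor(10.7812) = 10
(n_stale = 23 - 10 = 13)

10


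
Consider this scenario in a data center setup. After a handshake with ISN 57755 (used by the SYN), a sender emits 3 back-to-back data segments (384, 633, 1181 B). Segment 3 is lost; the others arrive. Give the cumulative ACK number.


SYN uses sequence number 57755; first data byte = ISN + 1 = 57756.
Segment 1: SEQ = 57756, len = 384 B, covers [57756, 58139]
Segment 2: SEQ = 58140, len = 633 B, covers [58140, 58772]
Segment 3: SEQ = 58773, len = 1181 B, covers [58773, 59953] [LOST]
In-order data received: bytes [57756, 58772] (segments 1..2).
Segment 3 missing -> gap begins at byte 58773.
Cumulative ACK = next expected in-order byte = 57756 + 384 + 633 = 58773

58773


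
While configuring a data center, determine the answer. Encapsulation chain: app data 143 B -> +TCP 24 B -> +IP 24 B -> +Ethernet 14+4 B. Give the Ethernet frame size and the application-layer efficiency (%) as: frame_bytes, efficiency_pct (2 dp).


TCP segment = 143 + 24 = 167 B
IP packet = 167 + 24 = 191 B
Ethernet frame = 191 + 14 + 4 = 209 B
Efficiency = app / frame = 143 / 209 = 0.684211 = 68.4211% -> 68.42% (2 dp)

209, 68.42


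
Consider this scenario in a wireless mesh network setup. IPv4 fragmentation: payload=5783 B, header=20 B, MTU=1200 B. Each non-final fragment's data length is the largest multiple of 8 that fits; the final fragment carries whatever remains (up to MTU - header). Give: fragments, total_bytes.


Max data per non-final fragment = floor((MTU - header)/8)*8 = floor((1200 - 20)/8)*8 = floor(1180/8)*8 = 1176 B
Final fragment needs no 8-byte alignment: it can carry up to MTU - header = 1180 B
Non-final fragments needed = ceil((payload - 1180) / 1176) = ceil(4603/1176) = ceil(3.9141) = 4
Number of fragments = 4 + 1 = 5
Fragment sizes (data): 4 * 1176 B + 1079 B (last, 1079 <= 1180 OK)
Total bytes sent = payload + n_frags * header = 5783 + 5*20 = 5783 + 100 = 5883 B

5, 5883


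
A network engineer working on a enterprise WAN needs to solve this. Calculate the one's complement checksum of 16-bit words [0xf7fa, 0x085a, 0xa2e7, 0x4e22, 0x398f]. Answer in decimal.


Given words: [0xf7fa, 0x085a, 0xa2e7, 0x4e22, 0x398f]
Step 1: Sum all words
Raw sum = 63482 + 2138 + 41703 + 20002 + 14735 = 142060
Step 2: Fold carry: (10988 + 2) = 10990
One's complement = ~10990 & 0xFFFF = 54545

54545


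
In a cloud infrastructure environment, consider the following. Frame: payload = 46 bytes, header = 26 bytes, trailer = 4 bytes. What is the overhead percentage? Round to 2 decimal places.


Given: payload = 46 B, header = 26 B, trailer = 4 B
Overhead bytes = header + trailer = 26 + 4 = 30
Total frame = payload + overhead = 46 + 30 = 76
Overhead % = 30 / 76 * 100 = 39.4737% -> 39.47% (2 dp)

39.47


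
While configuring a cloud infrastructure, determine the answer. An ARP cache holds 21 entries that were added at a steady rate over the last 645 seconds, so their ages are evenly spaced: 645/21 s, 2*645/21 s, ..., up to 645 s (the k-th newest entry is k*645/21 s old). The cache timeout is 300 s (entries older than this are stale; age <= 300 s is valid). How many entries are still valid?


Ages are k * 645/21 s for k = 1..21 (spacing = 30.7143 s).
Entry k is valid iff k * 645/21 <= 300 iff k <= 21 * 300 / 645 = 9.7674
n_valid = floor(9.7674) = 9
(n_stale = 21 - 9 = 12)

9


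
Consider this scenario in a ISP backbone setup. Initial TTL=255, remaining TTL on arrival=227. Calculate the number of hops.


Given: initial TTL = 255, received TTL = 227
Hops = initial TTL - received TTL
Hops = 255 - 227 = 28

28


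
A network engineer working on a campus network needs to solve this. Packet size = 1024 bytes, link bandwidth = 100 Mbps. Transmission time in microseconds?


Given: packet = 1024 bytes, bandwidth = 100 Mbps
Packet in bits = 1024 * 8 = 8192 bits
Bandwidth = 100 * 10^6 = 100000000 bps
Time = 8192 / 100000000 seconds
Time in us = 8192 * 10^6 / 100000000 = 81.92

81.92


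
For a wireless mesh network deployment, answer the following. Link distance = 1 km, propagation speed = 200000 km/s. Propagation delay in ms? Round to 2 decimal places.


Given: distance = 1 km, speed = 200000 km/s
Delay = distance / speed = 1 / 200000 seconds
Delay in ms = 1 * 1000 / 200000
Delay = 0.0050 ms
Rounded to 2 dp = 0.01 ms

0.01


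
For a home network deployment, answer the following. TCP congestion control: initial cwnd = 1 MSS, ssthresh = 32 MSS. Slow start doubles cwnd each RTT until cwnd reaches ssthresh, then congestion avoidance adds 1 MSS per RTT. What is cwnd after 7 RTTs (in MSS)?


RTT 0: cwnd = 1 MSS (initial)
RTT 1: cwnd = 2 MSS (slow start, doubled)
RTT 2: cwnd = 4 MSS (slow start, doubled)
RTT 3: cwnd = 8 MSS (slow start, doubled)
RTT 4: cwnd = 16 MSS (slow start, doubled)
RTT 5: cwnd = 32 MSS (slow start, doubled)
RTT 6: cwnd = 33 MSS (congestion avoidance, +1)
RTT 7: cwnd = 34 MSS (congestion avoidance, +1)

34


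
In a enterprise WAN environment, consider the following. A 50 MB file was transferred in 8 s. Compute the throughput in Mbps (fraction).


Given: file = 50 MB, time = 8 s
File in Mb = 50 * 8 = 400 Mb
Throughput = 400 / 8 Mbps
Throughput = 50 Mbps

50


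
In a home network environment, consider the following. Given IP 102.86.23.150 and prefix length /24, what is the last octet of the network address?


Given: IP = 102.86.23.150, prefix = /24
Subnet mask = 255.255.255.0
Last octet of IP: 150
Last octet of mask: 0
Network last octet = 150 AND 0 = 0

0


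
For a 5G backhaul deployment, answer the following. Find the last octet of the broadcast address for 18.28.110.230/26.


Given: IP = 18.28.110.230, prefix = /26
Host bits = 32 - 26 = 6
Network last octet = 230 AND mask = 192
Host part size = 2^6 - 1 = 63
Broadcast last octet = 192 OR 63 = 255

255


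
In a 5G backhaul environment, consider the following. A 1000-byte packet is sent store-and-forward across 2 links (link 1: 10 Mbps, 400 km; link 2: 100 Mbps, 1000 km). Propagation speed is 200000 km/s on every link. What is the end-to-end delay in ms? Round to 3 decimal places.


Packet = 1000 bytes = 8000 bits. Store-and-forward: sum (t_trans + t_prop) per link.
Link 1: t_trans = 8000/(10*10^6) s = 0.8000 ms; t_prop = 400/200000 s = 2.0000 ms; subtotal = 2.8000 ms
Link 2: t_trans = 8000/(100*10^6) s = 0.0800 ms; t_prop = 1000/200000 s = 5.0000 ms; subtotal = 5.0800 ms
End-to-end = 2.8000 + 5.0800 = 7.8800 ms -> 7.880 ms (3 dp)

7.880


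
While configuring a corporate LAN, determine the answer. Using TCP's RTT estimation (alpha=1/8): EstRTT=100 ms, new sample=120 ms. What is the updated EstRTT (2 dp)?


Given: EstRTT = 100 ms, SampleRTT = 120 ms, alpha = 1/8
New EstRTT = (1 - alpha) * EstRTT + alpha * SampleRTT
(7/8) * 100 = 87.5
(1/8) * 120 = 15
New EstRTT = 87.5 + 15 = 102.5 ms -> 102.50 ms (2 dp)

102.50


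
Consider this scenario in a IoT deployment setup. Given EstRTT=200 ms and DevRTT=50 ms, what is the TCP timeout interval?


Given: EstRTT = 200 ms, DevRTT = 50 ms
Timeout = EstRTT + 4 * DevRTT
4 * DevRTT = 4 * 50 = 200
Timeout = 200 + 200 = 400 ms

400


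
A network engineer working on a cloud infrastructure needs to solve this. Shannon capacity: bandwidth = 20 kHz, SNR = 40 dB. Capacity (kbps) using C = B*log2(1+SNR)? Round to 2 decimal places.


Given: B = 20 kHz, SNR = 40 dB
SNR linear = 10^(40/10) = 10000
1 + SNR = 10001
log2(10001) = 13.2878566418
C = 20 * 1000 * 13.2878566418 = 265757.1328 bps
C = 265.757133 kbps -> 265.76 kbps (2 dp)

265.76


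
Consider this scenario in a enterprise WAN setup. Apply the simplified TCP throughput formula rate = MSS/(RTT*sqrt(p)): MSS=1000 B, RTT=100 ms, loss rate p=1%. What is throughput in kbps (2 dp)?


Given: MSS = 1000 bytes, RTT = 100 ms, loss = 1%
RTT in seconds = 100 / 1000 = 0.1
Loss rate = 1% = 0.01
sqrt(loss) = sqrt(0.01) = 0.1
Throughput (bytes/s) = 1000 / (0.1 * 0.1) = 100000.0000
Throughput (kbps) = 100000.0000 * 8 / 1000 = 800.000000 -> 800.00 kbps (2 dp)

800.00


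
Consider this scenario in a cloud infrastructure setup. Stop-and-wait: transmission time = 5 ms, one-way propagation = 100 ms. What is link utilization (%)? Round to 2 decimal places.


Given: Ttrans = 5 ms, Tprop = 100 ms
RTT = 2 * Tprop = 2 * 100 = 200 ms
U = Ttrans / (Ttrans + RTT)
U = 5 / (5 + 200)
U = 5 / 205 = 0.02439
U% = 2.44%

2.44


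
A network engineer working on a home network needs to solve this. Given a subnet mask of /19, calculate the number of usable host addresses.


Given: subnet mask /19
Host bits = 32 - 19 = 13
Total addresses = 2^13 = 8192
Usable hosts = 8192 - 2 (network + broadcast) = 8190

8190


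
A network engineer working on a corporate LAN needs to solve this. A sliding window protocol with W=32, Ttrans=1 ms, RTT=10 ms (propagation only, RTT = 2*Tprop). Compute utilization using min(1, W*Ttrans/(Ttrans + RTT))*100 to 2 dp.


Given: W = 32, Ttrans = 1 ms, RTT = 10 ms (= 2 * Tprop, Tprop = 5 ms)
Cycle time = Ttrans + RTT = 1 + 10 = 11 ms (first packet sent until its ACK returns)
W * Ttrans = 32 * 1 = 32 ms of sending per cycle
W * Ttrans / (Ttrans + RTT) = 32 / 11 = 2.909091
U = min(1, 2.909091) = 1.000000
U% = 100.00%

100.00


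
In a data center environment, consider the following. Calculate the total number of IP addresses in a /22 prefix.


Given: CIDR prefix /22
Host bits = 32 - 22 = 10
Total addresses = 2^10 = 1024

1024


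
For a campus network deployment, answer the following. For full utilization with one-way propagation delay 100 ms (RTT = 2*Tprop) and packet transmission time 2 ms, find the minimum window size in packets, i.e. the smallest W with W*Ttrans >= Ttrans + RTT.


Given: Ttrans = 2 ms, RTT = 200 ms (= 2 * Tprop, Tprop = 100 ms)
Time until first ACK returns = Ttrans + RTT = 2 + 200 = 202 ms
Need W * Ttrans >= Ttrans + RTT  ->  W >= (Ttrans + RTT) / Ttrans
(Ttrans + RTT) / Ttrans = 202 / 2 = 101
W_min = ceil(101) = 101

101


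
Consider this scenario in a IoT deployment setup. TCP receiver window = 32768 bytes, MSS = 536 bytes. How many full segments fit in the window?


Given: RWND = 32768 bytes, MSS = 536 bytes
Full segments = floor(RWND / MSS)
Full segments = floor(32768 / 536)
Full segments = floor(61.1343) = 61

61


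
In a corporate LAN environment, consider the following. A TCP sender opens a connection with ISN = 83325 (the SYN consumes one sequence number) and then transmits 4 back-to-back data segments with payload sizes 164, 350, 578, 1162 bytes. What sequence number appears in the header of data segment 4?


The SYN occupies sequence number ISN = 83325, so the first data byte is ISN + 1 = 83326.
SEQ of data segment i = (ISN + 1) + sum of payload sizes of segments 1..i-1.
Segment 1: SEQ = 83326, payload = 164 bytes
Segment 2: SEQ = 83490, payload = 350 bytes
Segment 3: SEQ = 83840, payload = 578 bytes
Segment 4: SEQ = 84418, payload = 1162 bytes
SEQ of segment 4 = 83326 + 164 + 350 + 578 = 84418

84418


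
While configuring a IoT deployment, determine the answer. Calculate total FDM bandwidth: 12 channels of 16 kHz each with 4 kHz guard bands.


Given: 12 channels, 16 kHz each, guard = 4 kHz
Channel bandwidth = 12 * 16 = 192 kHz
Guard bands = 11 gaps * 4 kHz = 44 kHz
Total = 192 + 44 = 236 kHz

236


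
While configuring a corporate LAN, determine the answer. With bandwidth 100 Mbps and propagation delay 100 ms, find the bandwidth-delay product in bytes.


Given: bandwidth = 100 Mbps, delay = 100 ms
BDP in bits = 100 * 10^6 * 100 / 1000
BDP in bits = 10000000
BDP in bytes = 10000000 / 8 = 1250000

1250000


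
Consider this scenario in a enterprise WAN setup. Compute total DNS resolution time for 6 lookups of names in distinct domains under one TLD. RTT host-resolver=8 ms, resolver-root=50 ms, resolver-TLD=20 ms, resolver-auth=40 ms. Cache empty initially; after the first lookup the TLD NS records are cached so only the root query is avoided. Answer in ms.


Lookup 1 (cold cache): local + root + TLD + auth = 8 + 50 + 20 + 40 = 118 ms
Lookups 2..6 (TLD NS cached -> skip root; new domain -> still ask TLD and auth): local + TLD + auth = 8 + 20 + 40 = 68 ms each
Remaining 5 lookups: 5 * 68 = 340 ms
Total = 118 + 340 = 458 ms

458


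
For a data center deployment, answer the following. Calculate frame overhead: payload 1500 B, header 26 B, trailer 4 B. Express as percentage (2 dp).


Given: payload = 1500 B, header = 26 B, trailer = 4 B
Overhead bytes = header + trailer = 26 + 4 = 30
Total frame = payload + overhead = 1500 + 30 = 1530
Overhead % = 30 / 1530 * 100 = 1.9608% -> 1.96% (2 dp)

1.96


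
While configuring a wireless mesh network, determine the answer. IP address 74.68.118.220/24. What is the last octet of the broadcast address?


Given: IP = 74.68.118.220, prefix = /24
Host bits = 32 - 24 = 8
Network last octet = 220 AND mask = 0
Host part size = 2^8 - 1 = 255
Broadcast last octet = 0 OR 255 = 255

255


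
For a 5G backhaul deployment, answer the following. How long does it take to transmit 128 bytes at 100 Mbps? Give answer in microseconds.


Given: packet = 128 bytes, bandwidth = 100 Mbps
Packet in bits = 128 * 8 = 1024 bits
Bandwidth = 100 * 10^6 = 100000000 bps
Time = 1024 / 100000000 seconds
Time in us = 1024 * 10^6 / 100000000 = 10.24

10.24


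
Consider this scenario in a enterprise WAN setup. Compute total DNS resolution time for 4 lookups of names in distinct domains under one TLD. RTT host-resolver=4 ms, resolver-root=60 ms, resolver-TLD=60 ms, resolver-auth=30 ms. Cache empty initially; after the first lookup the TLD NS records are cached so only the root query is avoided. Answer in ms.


Lookup 1 (cold cache): local + root + TLD + auth = 4 + 60 + 60 + 30 = 154 ms
Lookups 2..4 (TLD NS cached -> skip root; new domain -> still ask TLD and auth): local + TLD + auth = 4 + 60 + 30 = 94 ms each
Remaining 3 lookups: 3 * 94 = 282 ms
Total = 154 + 282 = 436 ms

436


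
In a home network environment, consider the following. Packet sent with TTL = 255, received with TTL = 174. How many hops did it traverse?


Given: initial TTL = 255, received TTL = 174
Hops = initial TTL - received TTL
Hops = 255 - 174 = 81

81


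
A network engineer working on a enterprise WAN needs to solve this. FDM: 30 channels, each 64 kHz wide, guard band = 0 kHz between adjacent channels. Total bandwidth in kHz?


Given: 30 channels, 64 kHz each, guard = 0 kHz
Channel bandwidth = 30 * 64 = 1920 kHz
Guard bands = 29 gaps * 0 kHz = 0 kHz
Total = 1920 + 0 = 1920 kHz

1920


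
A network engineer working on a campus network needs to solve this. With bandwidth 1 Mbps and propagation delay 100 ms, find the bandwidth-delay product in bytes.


Given: bandwidth = 1 Mbps, delay = 100 ms
BDP in bits = 1 * 10^6 * 100 / 1000
BDP in bits = 100000
BDP in bytes = 100000 / 8 = 12500

12500


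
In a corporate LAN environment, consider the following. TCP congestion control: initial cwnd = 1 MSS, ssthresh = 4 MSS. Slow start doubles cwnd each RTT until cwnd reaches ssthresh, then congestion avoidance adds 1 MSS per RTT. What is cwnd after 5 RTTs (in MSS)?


RTT 0: cwnd = 1 MSS (initial)
RTT 1: cwnd = 2 MSS (slow start, doubled)
RTT 2: cwnd = 4 MSS (slow start, doubled)
RTT 3: cwnd = 5 MSS (congestion avoidance, +1)
RTT 4: cwnd = 6 MSS (congestion avoidance, +1)
RTT 5: cwnd = 7 MSS (congestion avoidance, +1)

7


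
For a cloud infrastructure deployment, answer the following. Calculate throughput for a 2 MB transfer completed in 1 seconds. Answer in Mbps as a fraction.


Given: file = 2 MB, time = 1 s
File in Mb = 2 * 8 = 16 Mb
Throughput = 16 / 1 Mbps
Throughput = 16 Mbps

16


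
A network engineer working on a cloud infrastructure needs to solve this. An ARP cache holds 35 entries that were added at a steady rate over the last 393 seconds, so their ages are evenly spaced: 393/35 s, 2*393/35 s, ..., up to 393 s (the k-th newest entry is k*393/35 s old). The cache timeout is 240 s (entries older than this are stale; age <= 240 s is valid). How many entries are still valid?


Ages are k * 393/35 s for k = 1..35 (spacing = 11.2286 s).
Entry k is valid iff k * 393/35 <= 240 iff k <= 35 * 240 / 393 = 21.3740
n_valid = floor(21.3740) = 21
(n_stale = 35 - 21 = 14)

21


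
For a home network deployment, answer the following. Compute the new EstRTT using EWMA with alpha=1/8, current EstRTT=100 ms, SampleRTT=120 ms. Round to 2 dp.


Given: EstRTT = 100 ms, SampleRTT = 120 ms, alpha = 1/8
New EstRTT = (1 - alpha) * EstRTT + alpha * SampleRTT
(7/8) * 100 = 87.5
(1/8) * 120 = 15
New EstRTT = 87.5 + 15 = 102.5 ms -> 102.50 ms (2 dp)

102.50


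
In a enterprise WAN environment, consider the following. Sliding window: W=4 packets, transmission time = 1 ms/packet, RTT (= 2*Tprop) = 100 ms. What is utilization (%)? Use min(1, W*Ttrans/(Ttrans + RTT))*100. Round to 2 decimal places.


Given: W = 4, Ttrans = 1 ms, RTT = 100 ms (= 2 * Tprop, Tprop = 50 ms)
Cycle time = Ttrans + RTT = 1 + 100 = 101 ms (first packet sent until its ACK returns)
W * Ttrans = 4 * 1 = 4 ms of sending per cycle
W * Ttrans / (Ttrans + RTT) = 4 / 101 = 0.039604
U = min(1, 0.039604) = 0.039604
U% = 3.96%

3.96


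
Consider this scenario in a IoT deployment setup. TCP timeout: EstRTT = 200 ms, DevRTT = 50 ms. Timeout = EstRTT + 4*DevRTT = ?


Given: EstRTT = 200 ms, DevRTT = 50 ms
Timeout = EstRTT + 4 * DevRTT
4 * DevRTT = 4 * 50 = 200
Timeout = 200 + 200 = 400 ms

400


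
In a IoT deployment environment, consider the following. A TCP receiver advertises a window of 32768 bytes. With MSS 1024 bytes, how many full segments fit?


Given: RWND = 32768 bytes, MSS = 1024 bytes
Full segments = floor(RWND / MSS)
Full segments = floor(32768 / 1024)
Full segments = floor(32.0) = 32

32


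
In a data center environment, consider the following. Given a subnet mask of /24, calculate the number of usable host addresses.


Given: subnet mask /24
Host bits = 32 - 24 = 8
Total addresses = 2^8 = 256
Usable hosts = 256 - 2 (network + broadcast) = 254

254


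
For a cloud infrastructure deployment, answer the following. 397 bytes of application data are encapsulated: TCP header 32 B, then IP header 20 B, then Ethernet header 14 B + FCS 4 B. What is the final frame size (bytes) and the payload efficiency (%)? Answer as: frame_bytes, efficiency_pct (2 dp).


TCP segment = 397 + 32 = 429 B
IP packet = 429 + 20 = 449 B
Ethernet frame = 449 + 14 + 4 = 467 B
Efficiency = app / frame = 397 / 467 = 0.850107 = 85.0107% -> 85.01% (2 dp)

467, 85.01


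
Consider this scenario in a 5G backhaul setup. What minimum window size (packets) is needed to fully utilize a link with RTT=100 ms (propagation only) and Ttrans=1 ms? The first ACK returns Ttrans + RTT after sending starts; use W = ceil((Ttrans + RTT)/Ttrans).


Given: Ttrans = 1 ms, RTT = 100 ms (= 2 * Tprop, Tprop = 50 ms)
Time until first ACK returns = Ttrans + RTT = 1 + 100 = 101 ms
Need W * Ttrans >= Ttrans + RTT  ->  W >= (Ttrans + RTT) / Ttrans
(Ttrans + RTT) / Ttrans = 101 / 1 = 101
W_min = ceil(101) = 101

101


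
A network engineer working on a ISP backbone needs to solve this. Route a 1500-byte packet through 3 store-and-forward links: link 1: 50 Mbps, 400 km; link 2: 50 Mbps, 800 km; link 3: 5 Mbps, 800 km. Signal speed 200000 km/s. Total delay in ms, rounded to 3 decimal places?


Packet = 1500 bytes = 12000 bits. Store-and-forward: sum (t_trans + t_prop) per link.
Link 1: t_trans = 12000/(50*10^6) s = 0.2400 ms; t_prop = 400/200000 s = 2.0000 ms; subtotal = 2.2400 ms
Link 2: t_trans = 12000/(50*10^6) s = 0.2400 ms; t_prop = 800/200000 s = 4.0000 ms; subtotal = 4.2400 ms
Link 3: t_trans = 12000/(5*10^6) s = 2.4000 ms; t_prop = 800/200000 s = 4.0000 ms; subtotal = 6.4000 ms
End-to-end = 2.2400 + 4.2400 + 6.4000 = 12.8800 ms -> 12.880 ms (3 dp)

12.880


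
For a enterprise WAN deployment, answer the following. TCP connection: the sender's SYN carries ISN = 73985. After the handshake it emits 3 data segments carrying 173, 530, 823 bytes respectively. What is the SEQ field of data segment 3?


The SYN occupies sequence number ISN = 73985, so the first data byte is ISN + 1 = 73986.
SEQ of data segment i = (ISN + 1) + sum of payload sizes of segments 1..i-1.
Segment 1: SEQ = 73986, payload = 173 bytes
Segment 2: SEQ = 74159, payload = 530 bytes
Segment 3: SEQ = 74689, payload = 823 bytes
SEQ of segment 3 = 73986 + 173 + 530 = 74689

74689


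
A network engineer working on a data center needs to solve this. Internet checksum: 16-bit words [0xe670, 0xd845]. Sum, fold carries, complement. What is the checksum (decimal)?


Given words: [0xe670, 0xd845]
Step 1: Sum all words
Raw sum = 58992 + 55365 = 114357
Step 2: Fold carry: (48821 + 1) = 48822
One's complement = ~48822 & 0xFFFF = 16713

16713


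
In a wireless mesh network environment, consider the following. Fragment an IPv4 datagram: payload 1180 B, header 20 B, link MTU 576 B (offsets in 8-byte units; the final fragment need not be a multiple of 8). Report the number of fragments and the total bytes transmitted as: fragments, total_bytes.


Max data per non-final fragment = floor((MTU - header)/8)*8 = floor((576 - 20)/8)*8 = floor(556/8)*8 = 552 B
Final fragment needs no 8-byte alignment: it can carry up to MTU - header = 556 B
Non-final fragments needed = ceil((payload - 556) / 552) = ceil(624/552) = ceil(1.1304) = 2
Number of fragments = 2 + 1 = 3
Fragment sizes (data): 2 * 552 B + 76 B (last, 76 <= 556 OK)
Total bytes sent = payload + n_frags * header = 1180 + 3*20 = 1180 + 60 = 1240 B

3, 1240


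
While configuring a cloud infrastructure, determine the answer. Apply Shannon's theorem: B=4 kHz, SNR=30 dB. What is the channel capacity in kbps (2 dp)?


Given: B = 4 kHz, SNR = 30 dB
SNR linear = 10^(30/10) = 1000
1 + SNR = 1001
log2(1001) = 9.9672262588
C = 4 * 1000 * 9.9672262588 = 39868.9050 bps
C = 39.868905 kbps -> 39.87 kbps (2 dp)

39.87
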